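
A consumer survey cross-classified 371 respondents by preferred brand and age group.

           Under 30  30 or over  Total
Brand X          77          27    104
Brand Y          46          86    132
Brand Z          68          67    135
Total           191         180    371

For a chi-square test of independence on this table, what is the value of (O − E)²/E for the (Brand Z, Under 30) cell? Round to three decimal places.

0.032

Row total (Brand Z) = 135; column total (Under 30) = 191; N = 371.
Expected count E = 135 × 191 / 371 = 69.5013.
Contribution = (O − E)²/E = (68 − 69.5013)² / 69.5013 = 0.032.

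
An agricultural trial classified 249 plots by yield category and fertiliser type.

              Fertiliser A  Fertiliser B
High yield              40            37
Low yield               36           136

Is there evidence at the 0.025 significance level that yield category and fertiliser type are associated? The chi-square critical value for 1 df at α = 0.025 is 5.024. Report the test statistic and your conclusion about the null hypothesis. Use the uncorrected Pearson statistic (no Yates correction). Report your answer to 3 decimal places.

Row totals: 77, 172. Column totals: 76, 173. Grand total N = 249.
Expected counts (row total × column total / N):
  High yield, Fertiliser A: 77×76/249 = 23.5020
  High yield, Fertiliser B: 77×173/249 = 53.4980
  Low yield, Fertiliser A: 172×76/249 = 52.4980
  Low yield, Fertiliser B: 172×173/249 = 119.5020
Contributions (O − E)²/E:
  (40 − 23.5020)²/23.5020 = 11.5813
  (37 − 53.4980)²/53.4980 = 5.0877
  (36 − 52.4980)²/52.4980 = 5.1847
  (136 − 119.5020)²/119.5020 = 2.2777
χ² = 11.5813 + 5.0877 + 5.1847 + 2.2777 = 24.131
df = (2−1)(2−1) = 1. Since 24.131 > 5.024, reject the null hypothesis of independence at α = 0.025.

24.131; reject H₀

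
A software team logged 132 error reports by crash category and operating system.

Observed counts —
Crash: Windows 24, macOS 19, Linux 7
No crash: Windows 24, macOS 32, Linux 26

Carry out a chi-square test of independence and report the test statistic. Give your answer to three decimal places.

6.901

Row totals: 50, 82. Column totals: 48, 51, 33. Grand total N = 132.
Expected counts (row total × column total / N):
  Crash, Windows: 50×48/132 = 18.1818
  Crash, macOS: 50×51/132 = 19.3182
  Crash, Linux: 50×33/132 = 12.5000
  No crash, Windows: 82×48/132 = 29.8182
  No crash, macOS: 82×51/132 = 31.6818
  No crash, Linux: 82×33/132 = 20.5000
Contributions (O − E)²/E:
  (24 − 18.1818)²/18.1818 = 1.8618
  (19 − 19.3182)²/19.3182 = 0.0052
  (7 − 12.5000)²/12.5000 = 2.4200
  (24 − 29.8182)²/29.8182 = 1.1353
  (32 − 31.6818)²/31.6818 = 0.0032
  (26 − 20.5000)²/20.5000 = 1.4756
χ² = 1.8618 + 0.0052 + 2.4200 + 1.1353 + 0.0032 + 1.4756 = 6.901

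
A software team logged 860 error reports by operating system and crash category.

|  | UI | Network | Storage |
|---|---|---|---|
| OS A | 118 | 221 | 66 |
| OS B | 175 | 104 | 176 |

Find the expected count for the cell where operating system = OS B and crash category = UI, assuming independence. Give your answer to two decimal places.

155.02

Row total (OS B) = 455; column total (UI) = 293; grand total N = 860.
Expected count = (row total × column total) / N = 455 × 293 / 860 = 155.02.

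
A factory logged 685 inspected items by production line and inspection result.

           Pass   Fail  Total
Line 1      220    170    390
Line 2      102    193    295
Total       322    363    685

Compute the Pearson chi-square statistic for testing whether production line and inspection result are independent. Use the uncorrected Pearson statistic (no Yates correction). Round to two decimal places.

32.14

Grand total N = 685.
Expected counts (row total × column total / N):
  Line 1, Pass: 390×322/685 = 183.328
  Line 1, Fail: 390×363/685 = 206.672
  Line 2, Pass: 295×322/685 = 138.672
  Line 2, Fail: 295×363/685 = 156.328
Contributions (O − E)²/E:
  (220 − 183.328)²/183.328 = 7.3357
  (170 − 206.672)²/206.672 = 6.5071
  (102 − 138.672)²/138.672 = 9.6980
  (193 − 156.328)²/156.328 = 8.6027
χ² = 7.3357 + 6.5071 + 9.6980 + 8.6027 = 32.14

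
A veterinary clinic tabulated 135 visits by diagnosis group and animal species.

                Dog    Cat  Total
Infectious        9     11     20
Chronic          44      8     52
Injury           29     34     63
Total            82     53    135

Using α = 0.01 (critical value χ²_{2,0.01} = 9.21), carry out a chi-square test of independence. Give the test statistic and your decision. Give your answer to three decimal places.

Grand total N = 135.
Expected counts (row total × column total / N):
  Infectious, Dog: 20×82/135 = 12.1481
  Infectious, Cat: 20×53/135 = 7.8519
  Chronic, Dog: 52×82/135 = 31.5852
  Chronic, Cat: 52×53/135 = 20.4148
  Injury, Dog: 63×82/135 = 38.2667
  Injury, Cat: 63×53/135 = 24.7333
Contributions (O − E)²/E:
  (9 − 12.1481)²/12.1481 = 0.8158
  (11 − 7.8519)²/7.8519 = 1.2622
  (44 − 31.5852)²/31.5852 = 4.8797
  (8 − 20.4148)²/20.4148 = 7.5498
  (29 − 38.2667)²/38.2667 = 2.2440
  (34 − 24.7333)²/24.7333 = 3.4719
χ² = 0.8158 + 1.2622 + 4.8797 + 7.5498 + 2.2440 + 3.4719 = 20.223
df = (3−1)(2−1) = 2. Since 20.223 > 9.21, reject the null hypothesis of independence at α = 0.01.

20.223; reject H₀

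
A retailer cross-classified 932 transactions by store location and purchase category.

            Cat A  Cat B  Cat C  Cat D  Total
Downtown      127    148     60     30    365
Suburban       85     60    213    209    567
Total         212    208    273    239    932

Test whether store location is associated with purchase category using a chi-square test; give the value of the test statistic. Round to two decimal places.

Grand total N = 932.
Expected counts (row total × column total / N):
  Downtown, Cat A: 365×212/932 = 83.0258
  Downtown, Cat B: 365×208/932 = 81.4592
  Downtown, Cat C: 365×273/932 = 106.9152
  Downtown, Cat D: 365×239/932 = 93.5998
  Suburban, Cat A: 567×212/932 = 128.9742
  Suburban, Cat B: 567×208/932 = 126.5408
  Suburban, Cat C: 567×273/932 = 166.0848
  Suburban, Cat D: 567×239/932 = 145.4002
Contributions (O − E)²/E:
  (127 − 83.0258)²/83.0258 = 23.2907
  (148 − 81.4592)²/81.4592 = 54.3545
  (60 − 106.9152)²/106.9152 = 20.5867
  (30 − 93.5998)²/93.5998 = 43.2152
  (85 − 128.9742)²/128.9742 = 14.9932
  (60 − 126.5408)²/126.5408 = 34.9901
  (213 − 166.0848)²/166.0848 = 13.2525
  (209 − 145.4002)²/145.4002 = 27.8193
χ² = 23.2907 + 54.3545 + 20.5867 + 43.2152 + 14.9932 + 34.9901 + 13.2525 + 27.8193 = 232.50

232.50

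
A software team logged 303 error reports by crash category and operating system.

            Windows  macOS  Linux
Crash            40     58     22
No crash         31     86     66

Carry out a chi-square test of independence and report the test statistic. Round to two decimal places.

Row totals: 120, 183. Column totals: 71, 144, 88. Grand total N = 303.
Expected counts (row total × column total / N):
  Crash, Windows: 120×71/303 = 28.119
  Crash, macOS: 120×144/303 = 57.030
  Crash, Linux: 120×88/303 = 34.851
  No crash, Windows: 183×71/303 = 42.881
  No crash, macOS: 183×144/303 = 86.970
  No crash, Linux: 183×88/303 = 53.149
Contributions (O − E)²/E:
  (40 − 28.119)²/28.119 = 5.0200
  (58 − 57.030)²/57.030 = 0.0165
  (22 − 34.851)²/34.851 = 4.7387
  (31 − 42.881)²/42.881 = 3.2919
  (86 − 86.970)²/86.970 = 0.0108
  (66 − 53.149)²/53.149 = 3.1073
χ² = 5.0200 + 0.0165 + 4.7387 + 3.2919 + 0.0108 + 3.1073 = 16.19

16.19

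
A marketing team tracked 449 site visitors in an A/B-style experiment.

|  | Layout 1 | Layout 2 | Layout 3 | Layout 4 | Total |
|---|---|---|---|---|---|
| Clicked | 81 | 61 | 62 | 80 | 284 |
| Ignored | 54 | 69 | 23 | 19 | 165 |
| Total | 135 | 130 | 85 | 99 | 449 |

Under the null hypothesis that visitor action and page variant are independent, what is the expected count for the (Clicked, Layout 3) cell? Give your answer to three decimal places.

Row total (Clicked) = 284; column total (Layout 3) = 85; grand total N = 449.
Expected count = (row total × column total) / N = 284 × 85 / 449 = 53.764.

53.764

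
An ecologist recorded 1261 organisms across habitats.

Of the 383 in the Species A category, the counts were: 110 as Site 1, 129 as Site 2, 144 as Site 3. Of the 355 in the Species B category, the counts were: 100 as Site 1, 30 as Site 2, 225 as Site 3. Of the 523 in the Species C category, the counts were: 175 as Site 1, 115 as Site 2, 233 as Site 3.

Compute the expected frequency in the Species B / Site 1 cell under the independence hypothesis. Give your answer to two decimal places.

108.39

Row total (Species B) = 355; column total (Site 1) = 385; grand total N = 1261.
Expected count = (row total × column total) / N = 355 × 385 / 1261 = 108.39.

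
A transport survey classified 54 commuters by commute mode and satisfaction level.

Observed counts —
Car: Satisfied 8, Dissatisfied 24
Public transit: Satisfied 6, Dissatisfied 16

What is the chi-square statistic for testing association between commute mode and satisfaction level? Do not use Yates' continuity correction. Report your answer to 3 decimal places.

0.035

Row totals: 32, 22. Column totals: 14, 40. Grand total N = 54.
Expected counts (row total × column total / N):
  Car, Satisfied: 32×14/54 = 8.2963
  Car, Dissatisfied: 32×40/54 = 23.7037
  Public transit, Satisfied: 22×14/54 = 5.7037
  Public transit, Dissatisfied: 22×40/54 = 16.2963
Contributions (O − E)²/E:
  (8 − 8.2963)²/8.2963 = 0.0106
  (24 − 23.7037)²/23.7037 = 0.0037
  (6 − 5.7037)²/5.7037 = 0.0154
  (16 − 16.2963)²/16.2963 = 0.0054
χ² = 0.0106 + 0.0037 + 0.0154 + 0.0054 = 0.035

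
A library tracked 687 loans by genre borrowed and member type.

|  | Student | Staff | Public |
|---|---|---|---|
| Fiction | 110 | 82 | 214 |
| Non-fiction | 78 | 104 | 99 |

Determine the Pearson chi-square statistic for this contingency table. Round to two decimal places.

28.50

Row totals: 406, 281. Column totals: 188, 186, 313. Grand total N = 687.
Expected counts (row total × column total / N):
  Fiction, Student: 406×188/687 = 111.103
  Fiction, Staff: 406×186/687 = 109.921
  Fiction, Public: 406×313/687 = 184.975
  Non-fiction, Student: 281×188/687 = 76.897
  Non-fiction, Staff: 281×186/687 = 76.079
  Non-fiction, Public: 281×313/687 = 128.025
Contributions (O − E)²/E:
  (110 − 111.103)²/111.103 = 0.0110
  (82 − 109.921)²/109.921 = 7.0922
  (214 − 184.975)²/184.975 = 4.5544
  (78 − 76.897)²/76.897 = 0.0158
  (104 − 76.079)²/76.079 = 10.2470
  (99 − 128.025)²/128.025 = 6.5804
χ² = 0.0110 + 7.0922 + 4.5544 + 0.0158 + 10.2470 + 6.5804 = 28.50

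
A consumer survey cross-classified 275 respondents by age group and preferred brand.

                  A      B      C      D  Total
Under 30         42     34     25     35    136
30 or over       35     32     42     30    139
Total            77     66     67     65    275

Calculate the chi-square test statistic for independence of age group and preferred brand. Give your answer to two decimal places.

5.36

Grand total N = 275.
Expected counts (row total × column total / N):
  Under 30, A: 136×77/275 = 38.080
  Under 30, B: 136×66/275 = 32.640
  Under 30, C: 136×67/275 = 33.135
  Under 30, D: 136×65/275 = 32.145
  30 or over, A: 139×77/275 = 38.920
  30 or over, B: 139×66/275 = 33.360
  30 or over, C: 139×67/275 = 33.865
  30 or over, D: 139×65/275 = 32.855
Contributions (O − E)²/E:
  (42 − 38.080)²/38.080 = 0.4035
  (34 − 32.640)²/32.640 = 0.0567
  (25 − 33.135)²/33.135 = 1.9972
  (35 − 32.145)²/32.145 = 0.2536
  (35 − 38.920)²/38.920 = 0.3948
  (32 − 33.360)²/33.360 = 0.0554
  (42 − 33.865)²/33.865 = 1.9542
  (30 − 32.855)²/32.855 = 0.2481
χ² = 0.4035 + 0.0567 + 1.9972 + 0.2536 + 0.3948 + 0.0554 + 1.9542 + 0.2481 = 5.36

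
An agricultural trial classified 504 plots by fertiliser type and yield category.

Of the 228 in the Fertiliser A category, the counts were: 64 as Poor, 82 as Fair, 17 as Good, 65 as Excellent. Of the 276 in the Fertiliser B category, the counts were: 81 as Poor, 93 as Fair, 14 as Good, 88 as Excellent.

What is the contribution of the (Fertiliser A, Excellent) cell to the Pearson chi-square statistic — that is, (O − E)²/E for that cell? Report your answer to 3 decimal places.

Row total (Fertiliser A) = 228; column total (Excellent) = 153; N = 504.
Expected count E = 228 × 153 / 504 = 69.2143.
Contribution = (O − E)²/E = (65 − 69.2143)² / 69.2143 = 0.257.

0.257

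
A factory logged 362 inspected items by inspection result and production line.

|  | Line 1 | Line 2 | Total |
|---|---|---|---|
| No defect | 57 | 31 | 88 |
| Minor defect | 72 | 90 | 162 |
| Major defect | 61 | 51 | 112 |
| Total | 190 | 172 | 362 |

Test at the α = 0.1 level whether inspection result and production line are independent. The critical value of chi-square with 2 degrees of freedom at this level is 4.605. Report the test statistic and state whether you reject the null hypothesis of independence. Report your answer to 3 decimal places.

9.704; reject H₀

Grand total N = 362.
Expected counts (row total × column total / N):
  No defect, Line 1: 88×190/362 = 46.1878
  No defect, Line 2: 88×172/362 = 41.8122
  Minor defect, Line 1: 162×190/362 = 85.0276
  Minor defect, Line 2: 162×172/362 = 76.9724
  Major defect, Line 1: 112×190/362 = 58.7845
  Major defect, Line 2: 112×172/362 = 53.2155
Contributions (O − E)²/E:
  (57 − 46.1878)²/46.1878 = 2.5311
  (31 − 41.8122)²/41.8122 = 2.7959
  (72 − 85.0276)²/85.0276 = 1.9960
  (90 − 76.9724)²/76.9724 = 2.2049
  (61 − 58.7845)²/58.7845 = 0.0835
  (51 − 53.2155)²/53.2155 = 0.0922
χ² = 2.5311 + 2.7959 + 1.9960 + 2.2049 + 0.0835 + 0.0922 = 9.704
df = (3−1)(2−1) = 2. Since 9.704 > 4.605, reject the null hypothesis of independence at α = 0.1.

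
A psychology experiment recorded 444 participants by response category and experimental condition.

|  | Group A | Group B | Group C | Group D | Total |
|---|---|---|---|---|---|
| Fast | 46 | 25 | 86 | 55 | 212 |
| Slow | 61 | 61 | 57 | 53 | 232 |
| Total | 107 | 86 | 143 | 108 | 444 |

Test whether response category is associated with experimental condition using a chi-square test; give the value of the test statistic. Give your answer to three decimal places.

22.235

Grand total N = 444.
Expected counts (row total × column total / N):
  Fast, Group A: 212×107/444 = 51.0901
  Fast, Group B: 212×86/444 = 41.0631
  Fast, Group C: 212×143/444 = 68.2793
  Fast, Group D: 212×108/444 = 51.5676
  Slow, Group A: 232×107/444 = 55.9099
  Slow, Group B: 232×86/444 = 44.9369
  Slow, Group C: 232×143/444 = 74.7207
  Slow, Group D: 232×108/444 = 56.4324
Contributions (O − E)²/E:
  (46 − 51.0901)²/51.0901 = 0.5071
  (25 − 41.0631)²/41.0631 = 6.2836
  (86 − 68.2793)²/68.2793 = 4.5991
  (55 − 51.5676)²/51.5676 = 0.2285
  (61 − 55.9099)²/55.9099 = 0.4634
  (61 − 44.9369)²/44.9369 = 5.7419
  (57 − 74.7207)²/74.7207 = 4.2026
  (53 − 56.4324)²/56.4324 = 0.2088
χ² = 0.5071 + 6.2836 + 4.5991 + 0.2285 + 0.4634 + 5.7419 + 4.2026 + 0.2088 = 22.235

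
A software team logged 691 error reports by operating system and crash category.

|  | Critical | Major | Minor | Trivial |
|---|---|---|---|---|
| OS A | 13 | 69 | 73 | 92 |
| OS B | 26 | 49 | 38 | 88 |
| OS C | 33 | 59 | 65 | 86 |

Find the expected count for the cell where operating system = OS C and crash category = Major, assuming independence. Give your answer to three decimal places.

62.245

Row total (OS C) = 243; column total (Major) = 177; grand total N = 691.
Expected count = (row total × column total) / N = 243 × 177 / 691 = 62.245.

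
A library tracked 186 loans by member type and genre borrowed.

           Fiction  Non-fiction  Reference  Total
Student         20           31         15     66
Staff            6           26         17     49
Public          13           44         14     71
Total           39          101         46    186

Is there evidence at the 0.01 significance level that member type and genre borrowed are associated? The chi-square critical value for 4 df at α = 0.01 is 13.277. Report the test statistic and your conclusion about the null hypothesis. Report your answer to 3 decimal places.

Grand total N = 186.
Expected counts (row total × column total / N):
  Student, Fiction: 66×39/186 = 13.8387
  Student, Non-fiction: 66×101/186 = 35.8387
  Student, Reference: 66×46/186 = 16.3226
  Staff, Fiction: 49×39/186 = 10.2742
  Staff, Non-fiction: 49×101/186 = 26.6075
  Staff, Reference: 49×46/186 = 12.1183
  Public, Fiction: 71×39/186 = 14.8871
  Public, Non-fiction: 71×101/186 = 38.5538
  Public, Reference: 71×46/186 = 17.5591
Contributions (O − E)²/E:
  (20 − 13.8387)²/13.8387 = 2.7431
  (31 − 35.8387)²/35.8387 = 0.6533
  (15 − 16.3226)²/16.3226 = 0.1072
  (6 − 10.2742)²/10.2742 = 1.7781
  (26 − 26.6075)²/26.6075 = 0.0139
  (17 − 12.1183)²/12.1183 = 1.9665
  (13 − 14.8871)²/14.8871 = 0.2392
  (44 − 38.5538)²/38.5538 = 0.7693
  (14 − 17.5591)²/17.5591 = 0.7214
χ² = 2.7431 + 0.6533 + 0.1072 + 1.7781 + 0.0139 + 1.9665 + 0.2392 + 0.7693 + 0.7214 = 8.992
df = (3−1)(3−1) = 4. Since 8.992 < 13.277, fail to reject the null hypothesis of independence at α = 0.01.

8.992; fail to reject H₀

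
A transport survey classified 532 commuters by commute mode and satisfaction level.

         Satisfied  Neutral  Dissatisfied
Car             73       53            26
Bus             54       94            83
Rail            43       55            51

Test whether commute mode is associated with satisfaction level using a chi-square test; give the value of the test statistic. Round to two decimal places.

30.92

Row totals: 152, 231, 149. Column totals: 170, 202, 160. Grand total N = 532.
Expected counts (row total × column total / N):
  Car, Satisfied: 152×170/532 = 48.571
  Car, Neutral: 152×202/532 = 57.714
  Car, Dissatisfied: 152×160/532 = 45.714
  Bus, Satisfied: 231×170/532 = 73.816
  Bus, Neutral: 231×202/532 = 87.711
  Bus, Dissatisfied: 231×160/532 = 69.474
  Rail, Satisfied: 149×170/532 = 47.613
  Rail, Neutral: 149×202/532 = 56.575
  Rail, Dissatisfied: 149×160/532 = 44.812
Contributions (O − E)²/E:
  (73 − 48.571)²/48.571 = 12.2867
  (53 − 57.714)²/57.714 = 0.3850
  (26 − 45.714)²/45.714 = 8.5016
  (54 − 73.816)²/73.816 = 5.3196
  (94 − 87.711)²/87.711 = 0.4509
  (83 − 69.474)²/69.474 = 2.6334
  (43 − 47.613)²/47.613 = 0.4469
  (55 − 56.575)²/56.575 = 0.0438
  (51 − 44.812)²/44.812 = 0.8545
χ² = 12.2867 + 0.3850 + 8.5016 + 5.3196 + 0.4509 + 2.6334 + 0.4469 + 0.0438 + 0.8545 = 30.92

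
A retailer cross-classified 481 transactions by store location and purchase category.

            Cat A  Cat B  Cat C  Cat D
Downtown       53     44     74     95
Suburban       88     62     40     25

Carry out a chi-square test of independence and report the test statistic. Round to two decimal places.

57.96

Row totals: 266, 215. Column totals: 141, 106, 114, 120. Grand total N = 481.
Expected counts (row total × column total / N):
  Downtown, Cat A: 266×141/481 = 77.975
  Downtown, Cat B: 266×106/481 = 58.620
  Downtown, Cat C: 266×114/481 = 63.044
  Downtown, Cat D: 266×120/481 = 66.362
  Suburban, Cat A: 215×141/481 = 63.025
  Suburban, Cat B: 215×106/481 = 47.380
  Suburban, Cat C: 215×114/481 = 50.956
  Suburban, Cat D: 215×120/481 = 53.638
Contributions (O − E)²/E:
  (53 − 77.975)²/77.975 = 7.9994
  (44 − 58.620)²/58.620 = 3.6463
  (74 − 63.044)²/63.044 = 1.9040
  (95 − 66.362)²/66.362 = 12.3585
  (88 − 63.025)²/63.025 = 9.8969
  (62 − 47.380)²/47.380 = 4.5113
  (40 − 50.956)²/50.956 = 2.3556
  (25 − 53.638)²/53.638 = 15.2902
χ² = 7.9994 + 3.6463 + 1.9040 + 12.3585 + 9.8969 + 4.5113 + 2.3556 + 15.2902 = 57.96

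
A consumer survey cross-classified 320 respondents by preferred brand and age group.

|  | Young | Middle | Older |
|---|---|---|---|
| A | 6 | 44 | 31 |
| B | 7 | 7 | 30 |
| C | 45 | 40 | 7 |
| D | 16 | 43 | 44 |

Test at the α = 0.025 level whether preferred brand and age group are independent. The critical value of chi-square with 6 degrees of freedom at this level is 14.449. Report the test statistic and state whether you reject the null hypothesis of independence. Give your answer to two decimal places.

Row totals: 81, 44, 92, 103. Column totals: 74, 134, 112. Grand total N = 320.
Expected counts (row total × column total / N):
  A, Young: 81×74/320 = 18.731
  A, Middle: 81×134/320 = 33.919
  A, Older: 81×112/320 = 28.350
  B, Young: 44×74/320 = 10.175
  B, Middle: 44×134/320 = 18.425
  B, Older: 44×112/320 = 15.400
  C, Young: 92×74/320 = 21.275
  C, Middle: 92×134/320 = 38.525
  C, Older: 92×112/320 = 32.200
  D, Young: 103×74/320 = 23.819
  D, Middle: 103×134/320 = 43.131
  D, Older: 103×112/320 = 36.050
Contributions (O − E)²/E:
  (6 − 18.731)²/18.731 = 8.6529
  (44 − 33.919)²/33.919 = 2.9962
  (31 − 28.350)²/28.350 = 0.2477
  (7 − 10.175)²/10.175 = 0.9907
  (7 − 18.425)²/18.425 = 7.0844
  (30 − 15.400)²/15.400 = 13.8416
  (45 − 21.275)²/21.275 = 26.4571
  (40 − 38.525)²/38.525 = 0.0565
  (7 − 32.200)²/32.200 = 19.7217
  (16 − 23.819)²/23.819 = 2.5667
  (43 − 43.131)²/43.131 = 0.0004
  (44 − 36.050)²/36.050 = 1.7532
χ² = 8.6529 + 2.9962 + 0.2477 + 0.9907 + 7.0844 + 13.8416 + 26.4571 + 0.0565 + 19.7217 + 2.5667 + 0.0004 + 1.7532 = 84.37
df = (4−1)(3−1) = 6. Since 84.37 > 14.449, reject the null hypothesis of independence at α = 0.025.

84.37; reject H₀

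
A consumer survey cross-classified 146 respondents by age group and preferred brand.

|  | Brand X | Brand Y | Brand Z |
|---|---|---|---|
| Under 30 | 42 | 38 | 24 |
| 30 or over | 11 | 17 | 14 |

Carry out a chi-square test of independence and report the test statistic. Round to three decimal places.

2.993

Row totals: 104, 42. Column totals: 53, 55, 38. Grand total N = 146.
Expected counts (row total × column total / N):
  Under 30, Brand X: 104×53/146 = 37.7534
  Under 30, Brand Y: 104×55/146 = 39.1781
  Under 30, Brand Z: 104×38/146 = 27.0685
  30 or over, Brand X: 42×53/146 = 15.2466
  30 or over, Brand Y: 42×55/146 = 15.8219
  30 or over, Brand Z: 42×38/146 = 10.9315
Contributions (O − E)²/E:
  (42 − 37.7534)²/37.7534 = 0.4777
  (38 − 39.1781)²/39.1781 = 0.0354
  (24 − 27.0685)²/27.0685 = 0.3478
  (11 − 15.2466)²/15.2466 = 1.1828
  (17 − 15.8219)²/15.8219 = 0.0877
  (14 − 10.9315)²/10.9315 = 0.8613
χ² = 0.4777 + 0.0354 + 0.3478 + 1.1828 + 0.0877 + 0.8613 = 2.993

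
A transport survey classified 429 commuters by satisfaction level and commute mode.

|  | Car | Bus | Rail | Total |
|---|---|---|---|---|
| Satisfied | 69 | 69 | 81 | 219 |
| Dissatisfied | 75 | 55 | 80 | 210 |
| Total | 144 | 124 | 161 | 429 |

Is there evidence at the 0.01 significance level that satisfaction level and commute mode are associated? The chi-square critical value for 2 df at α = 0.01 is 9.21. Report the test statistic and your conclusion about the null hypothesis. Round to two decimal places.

Grand total N = 429.
Expected counts (row total × column total / N):
  Satisfied, Car: 219×144/429 = 73.510
  Satisfied, Bus: 219×124/429 = 63.301
  Satisfied, Rail: 219×161/429 = 82.189
  Dissatisfied, Car: 210×144/429 = 70.490
  Dissatisfied, Bus: 210×124/429 = 60.699
  Dissatisfied, Rail: 210×161/429 = 78.811
Contributions (O − E)²/E:
  (69 − 73.510)²/73.510 = 0.2767
  (69 − 63.301)²/63.301 = 0.5131
  (81 − 82.189)²/82.189 = 0.0172
  (75 − 70.490)²/70.490 = 0.2886
  (55 − 60.699)²/60.699 = 0.5351
  (80 − 78.811)²/78.811 = 0.0179
χ² = 0.2767 + 0.5131 + 0.0172 + 0.2886 + 0.5351 + 0.0179 = 1.65
df = (2−1)(3−1) = 2. Since 1.65 < 9.21, fail to reject the null hypothesis of independence at α = 0.01.

1.65; fail to reject H₀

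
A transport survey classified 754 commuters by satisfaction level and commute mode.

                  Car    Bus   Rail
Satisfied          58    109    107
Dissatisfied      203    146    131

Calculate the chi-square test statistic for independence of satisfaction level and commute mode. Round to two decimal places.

Row totals: 274, 480. Column totals: 261, 255, 238. Grand total N = 754.
Expected counts (row total × column total / N):
  Satisfied, Car: 274×261/754 = 94.846
  Satisfied, Bus: 274×255/754 = 92.666
  Satisfied, Rail: 274×238/754 = 86.488
  Dissatisfied, Car: 480×261/754 = 166.154
  Dissatisfied, Bus: 480×255/754 = 162.334
  Dissatisfied, Rail: 480×238/754 = 151.512
Contributions (O − E)²/E:
  (58 − 94.846)²/94.846 = 14.3140
  (109 − 92.666)²/92.666 = 2.8792
  (107 − 86.488)²/86.488 = 4.8647
  (203 − 166.154)²/166.154 = 8.1709
  (146 − 162.334)²/162.334 = 1.6435
  (131 − 151.512)²/151.512 = 2.7770
χ² = 14.3140 + 2.8792 + 4.8647 + 8.1709 + 1.6435 + 2.7770 = 34.65

34.65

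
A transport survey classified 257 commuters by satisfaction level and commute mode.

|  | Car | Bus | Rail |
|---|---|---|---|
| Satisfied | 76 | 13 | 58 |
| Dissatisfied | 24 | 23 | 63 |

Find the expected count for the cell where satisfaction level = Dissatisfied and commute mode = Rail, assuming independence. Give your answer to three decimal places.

51.790

Row total (Dissatisfied) = 110; column total (Rail) = 121; grand total N = 257.
Expected count = (row total × column total) / N = 110 × 121 / 257 = 51.790.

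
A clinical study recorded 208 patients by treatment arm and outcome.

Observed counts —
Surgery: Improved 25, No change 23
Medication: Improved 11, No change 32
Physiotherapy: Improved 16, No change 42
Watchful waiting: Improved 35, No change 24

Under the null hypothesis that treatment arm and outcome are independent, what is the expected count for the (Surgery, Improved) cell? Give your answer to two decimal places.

Row total (Surgery) = 48; column total (Improved) = 87; grand total N = 208.
Expected count = (row total × column total) / N = 48 × 87 / 208 = 20.08.

20.08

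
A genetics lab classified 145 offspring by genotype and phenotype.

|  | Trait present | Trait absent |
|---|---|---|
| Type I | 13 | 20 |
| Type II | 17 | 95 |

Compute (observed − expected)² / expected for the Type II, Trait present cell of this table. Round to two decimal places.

Row total (Type II) = 112; column total (Trait present) = 30; N = 145.
Expected count E = 112 × 30 / 145 = 23.172.
Contribution = (O − E)²/E = (17 − 23.172)² / 23.172 = 1.64.

1.64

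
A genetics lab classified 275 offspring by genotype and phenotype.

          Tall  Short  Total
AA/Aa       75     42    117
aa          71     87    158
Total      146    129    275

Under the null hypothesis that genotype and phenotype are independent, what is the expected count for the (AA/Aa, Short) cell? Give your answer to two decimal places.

Row total (AA/Aa) = 117; column total (Short) = 129; grand total N = 275.
Expected count = (row total × column total) / N = 117 × 129 / 275 = 54.88.

54.88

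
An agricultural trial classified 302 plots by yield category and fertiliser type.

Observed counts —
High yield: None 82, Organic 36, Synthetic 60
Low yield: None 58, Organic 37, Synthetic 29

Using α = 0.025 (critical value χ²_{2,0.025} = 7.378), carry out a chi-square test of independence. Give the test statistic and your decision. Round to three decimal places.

Row totals: 178, 124. Column totals: 140, 73, 89. Grand total N = 302.
Expected counts (row total × column total / N):
  High yield, None: 178×140/302 = 82.5166
  High yield, Organic: 178×73/302 = 43.0265
  High yield, Synthetic: 178×89/302 = 52.4570
  Low yield, None: 124×140/302 = 57.4834
  Low yield, Organic: 124×73/302 = 29.9735
  Low yield, Synthetic: 124×89/302 = 36.5430
Contributions (O − E)²/E:
  (82 − 82.5166)²/82.5166 = 0.0032
  (36 − 43.0265)²/43.0265 = 1.1475
  (60 − 52.4570)²/52.4570 = 1.0846
  (58 − 57.4834)²/57.4834 = 0.0046
  (37 − 29.9735)²/29.9735 = 1.6472
  (29 − 36.5430)²/36.5430 = 1.5570
χ² = 0.0032 + 1.1475 + 1.0846 + 0.0046 + 1.6472 + 1.5570 = 5.444
df = (2−1)(3−1) = 2. Since 5.444 < 7.378, fail to reject the null hypothesis of independence at α = 0.025.

5.444; fail to reject H₀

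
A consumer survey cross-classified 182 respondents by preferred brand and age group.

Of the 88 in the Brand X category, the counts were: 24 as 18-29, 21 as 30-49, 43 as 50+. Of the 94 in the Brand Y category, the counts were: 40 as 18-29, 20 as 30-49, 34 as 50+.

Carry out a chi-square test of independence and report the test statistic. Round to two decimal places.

Row totals: 88, 94. Column totals: 64, 41, 77. Grand total N = 182.
Expected counts (row total × column total / N):
  Brand X, 18-29: 88×64/182 = 30.945
  Brand X, 30-49: 88×41/182 = 19.824
  Brand X, 50+: 88×77/182 = 37.231
  Brand Y, 18-29: 94×64/182 = 33.055
  Brand Y, 30-49: 94×41/182 = 21.176
  Brand Y, 50+: 94×77/182 = 39.769
Contributions (O − E)²/E:
  (24 − 30.945)²/30.945 = 1.5587
  (21 − 19.824)²/19.824 = 0.0698
  (43 − 37.231)²/37.231 = 0.8939
  (40 − 33.055)²/33.055 = 1.4592
  (20 − 21.176)²/21.176 = 0.0653
  (34 − 39.769)²/39.769 = 0.8369
χ² = 1.5587 + 0.0698 + 0.8939 + 1.4592 + 0.0653 + 0.8369 = 4.88

4.88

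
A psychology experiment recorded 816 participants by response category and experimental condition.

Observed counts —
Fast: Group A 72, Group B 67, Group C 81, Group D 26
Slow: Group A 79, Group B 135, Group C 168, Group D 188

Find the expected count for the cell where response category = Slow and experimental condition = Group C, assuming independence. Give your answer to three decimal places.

173.934

Row total (Slow) = 570; column total (Group C) = 249; grand total N = 816.
Expected count = (row total × column total) / N = 570 × 249 / 816 = 173.934.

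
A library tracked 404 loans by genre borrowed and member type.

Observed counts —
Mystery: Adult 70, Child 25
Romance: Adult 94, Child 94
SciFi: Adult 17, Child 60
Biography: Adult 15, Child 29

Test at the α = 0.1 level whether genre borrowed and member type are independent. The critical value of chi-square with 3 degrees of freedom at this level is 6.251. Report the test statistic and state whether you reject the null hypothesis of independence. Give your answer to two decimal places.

Row totals: 95, 188, 77, 44. Column totals: 196, 208. Grand total N = 404.
Expected counts (row total × column total / N):
  Mystery, Adult: 95×196/404 = 46.0891
  Mystery, Child: 95×208/404 = 48.9109
  Romance, Adult: 188×196/404 = 91.2079
  Romance, Child: 188×208/404 = 96.7921
  SciFi, Adult: 77×196/404 = 37.3564
  SciFi, Child: 77×208/404 = 39.6436
  Biography, Adult: 44×196/404 = 21.3465
  Biography, Child: 44×208/404 = 22.6535
Contributions (O − E)²/E:
  (70 − 46.0891)²/46.0891 = 12.4049
  (25 − 48.9109)²/48.9109 = 11.6892
  (94 − 91.2079)²/91.2079 = 0.0855
  (94 − 96.7921)²/96.7921 = 0.0805
  (17 − 37.3564)²/37.3564 = 11.0927
  (60 − 39.6436)²/39.6436 = 10.4527
  (15 − 21.3465)²/21.3465 = 1.8869
  (29 − 22.6535)²/22.6535 = 1.7780
χ² = 12.4049 + 11.6892 + 0.0855 + 0.0805 + 11.0927 + 10.4527 + 1.8869 + 1.7780 = 49.47
df = (4−1)(2−1) = 3. Since 49.47 > 6.251, reject the null hypothesis of independence at α = 0.1.

49.47; reject H₀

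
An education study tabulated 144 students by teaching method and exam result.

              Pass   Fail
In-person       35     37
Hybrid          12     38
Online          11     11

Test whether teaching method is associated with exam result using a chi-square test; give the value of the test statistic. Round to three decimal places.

8.451

Row totals: 72, 50, 22. Column totals: 58, 86. Grand total N = 144.
Expected counts (row total × column total / N):
  In-person, Pass: 72×58/144 = 29.0000
  In-person, Fail: 72×86/144 = 43.0000
  Hybrid, Pass: 50×58/144 = 20.1389
  Hybrid, Fail: 50×86/144 = 29.8611
  Online, Pass: 22×58/144 = 8.8611
  Online, Fail: 22×86/144 = 13.1389
Contributions (O − E)²/E:
  (35 − 29.0000)²/29.0000 = 1.2414
  (37 − 43.0000)²/43.0000 = 0.8372
  (12 − 20.1389)²/20.1389 = 3.2892
  (38 − 29.8611)²/29.8611 = 2.2183
  (11 − 8.8611)²/8.8611 = 0.5163
  (11 − 13.1389)²/13.1389 = 0.3482
χ² = 1.2414 + 0.8372 + 3.2892 + 2.2183 + 0.5163 + 0.3482 = 8.451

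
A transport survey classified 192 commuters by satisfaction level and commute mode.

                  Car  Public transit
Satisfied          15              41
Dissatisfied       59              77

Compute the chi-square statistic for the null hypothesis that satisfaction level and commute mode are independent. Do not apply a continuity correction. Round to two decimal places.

4.61

Row totals: 56, 136. Column totals: 74, 118. Grand total N = 192.
Expected counts (row total × column total / N):
  Satisfied, Car: 56×74/192 = 21.583
  Satisfied, Public transit: 56×118/192 = 34.417
  Dissatisfied, Car: 136×74/192 = 52.417
  Dissatisfied, Public transit: 136×118/192 = 83.583
Contributions (O − E)²/E:
  (15 − 21.583)²/21.583 = 2.0079
  (41 − 34.417)²/34.417 = 1.2591
  (59 − 52.417)²/52.417 = 0.8268
  (77 − 83.583)²/83.583 = 0.5185
χ² = 2.0079 + 1.2591 + 0.8268 + 0.5185 = 4.61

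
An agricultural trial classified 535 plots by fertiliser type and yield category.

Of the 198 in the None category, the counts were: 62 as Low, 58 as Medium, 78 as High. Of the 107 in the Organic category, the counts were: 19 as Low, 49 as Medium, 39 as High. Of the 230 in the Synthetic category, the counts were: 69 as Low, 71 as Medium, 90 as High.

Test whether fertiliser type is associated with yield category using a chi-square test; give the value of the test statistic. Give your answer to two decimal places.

11.67

Row totals: 198, 107, 230. Column totals: 150, 178, 207. Grand total N = 535.
Expected counts (row total × column total / N):
  None, Low: 198×150/535 = 55.514
  None, Medium: 198×178/535 = 65.877
  None, High: 198×207/535 = 76.609
  Organic, Low: 107×150/535 = 30.000
  Organic, Medium: 107×178/535 = 35.600
  Organic, High: 107×207/535 = 41.400
  Synthetic, Low: 230×150/535 = 64.486
  Synthetic, Medium: 230×178/535 = 76.523
  Synthetic, High: 230×207/535 = 88.991
Contributions (O − E)²/E:
  (62 − 55.514)²/55.514 = 0.7578
  (58 − 65.877)²/65.877 = 0.9419
  (78 − 76.609)²/76.609 = 0.0253
  (19 − 30.000)²/30.000 = 4.0333
  (49 − 35.600)²/35.600 = 5.0438
  (39 − 41.400)²/41.400 = 0.1391
  (69 − 64.486)²/64.486 = 0.3160
  (71 − 76.523)²/76.523 = 0.3986
  (90 − 88.991)²/88.991 = 0.0114
χ² = 0.7578 + 0.9419 + 0.0253 + 4.0333 + 5.0438 + 0.1391 + 0.3160 + 0.3986 + 0.0114 = 11.67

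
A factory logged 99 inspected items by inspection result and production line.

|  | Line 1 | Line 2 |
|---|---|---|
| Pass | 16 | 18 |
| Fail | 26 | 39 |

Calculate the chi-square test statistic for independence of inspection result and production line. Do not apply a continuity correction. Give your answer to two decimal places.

Row totals: 34, 65. Column totals: 42, 57. Grand total N = 99.
Expected counts (row total × column total / N):
  Pass, Line 1: 34×42/99 = 14.424
  Pass, Line 2: 34×57/99 = 19.576
  Fail, Line 1: 65×42/99 = 27.576
  Fail, Line 2: 65×57/99 = 37.424
Contributions (O − E)²/E:
  (16 − 14.424)²/14.424 = 0.1722
  (18 − 19.576)²/19.576 = 0.1269
  (26 − 27.576)²/27.576 = 0.0901
  (39 − 37.424)²/37.424 = 0.0664
χ² = 0.1722 + 0.1269 + 0.0901 + 0.0664 = 0.46

0.46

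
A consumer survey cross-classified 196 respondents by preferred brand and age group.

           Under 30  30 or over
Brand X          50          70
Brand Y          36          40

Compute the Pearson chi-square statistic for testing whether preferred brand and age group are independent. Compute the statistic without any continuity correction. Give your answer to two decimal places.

0.61

Row totals: 120, 76. Column totals: 86, 110. Grand total N = 196.
Expected counts (row total × column total / N):
  Brand X, Under 30: 120×86/196 = 52.653
  Brand X, 30 or over: 120×110/196 = 67.347
  Brand Y, Under 30: 76×86/196 = 33.347
  Brand Y, 30 or over: 76×110/196 = 42.653
Contributions (O − E)²/E:
  (50 − 52.653)²/52.653 = 0.1337
  (70 − 67.347)²/67.347 = 0.1045
  (36 − 33.347)²/33.347 = 0.2111
  (40 − 42.653)²/42.653 = 0.1650
χ² = 0.1337 + 0.1045 + 0.2111 + 0.1650 = 0.61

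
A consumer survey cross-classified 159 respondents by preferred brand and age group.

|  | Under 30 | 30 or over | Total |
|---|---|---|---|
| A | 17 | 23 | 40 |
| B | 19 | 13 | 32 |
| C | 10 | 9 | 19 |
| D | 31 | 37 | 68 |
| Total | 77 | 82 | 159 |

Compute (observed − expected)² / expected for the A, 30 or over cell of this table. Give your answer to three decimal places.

Row total (A) = 40; column total (30 or over) = 82; N = 159.
Expected count E = 40 × 82 / 159 = 20.6289.
Contribution = (O − E)²/E = (23 − 20.6289)² / 20.6289 = 0.273.

0.273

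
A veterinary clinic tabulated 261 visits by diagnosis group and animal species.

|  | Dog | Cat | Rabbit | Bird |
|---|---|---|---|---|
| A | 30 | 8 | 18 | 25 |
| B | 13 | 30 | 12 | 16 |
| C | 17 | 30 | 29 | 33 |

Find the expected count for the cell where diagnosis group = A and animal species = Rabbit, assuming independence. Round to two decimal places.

18.31

Row total (A) = 81; column total (Rabbit) = 59; grand total N = 261.
Expected count = (row total × column total) / N = 81 × 59 / 261 = 18.31.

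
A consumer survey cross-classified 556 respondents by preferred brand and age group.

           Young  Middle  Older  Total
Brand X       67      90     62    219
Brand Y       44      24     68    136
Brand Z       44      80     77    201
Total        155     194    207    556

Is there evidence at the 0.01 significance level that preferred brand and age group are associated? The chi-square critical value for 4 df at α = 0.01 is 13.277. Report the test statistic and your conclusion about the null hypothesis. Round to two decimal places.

30.24; reject H₀

Grand total N = 556.
Expected counts (row total × column total / N):
  Brand X, Young: 219×155/556 = 61.052
  Brand X, Middle: 219×194/556 = 76.414
  Brand X, Older: 219×207/556 = 81.534
  Brand Y, Young: 136×155/556 = 37.914
  Brand Y, Middle: 136×194/556 = 47.453
  Brand Y, Older: 136×207/556 = 50.633
  Brand Z, Young: 201×155/556 = 56.034
  Brand Z, Middle: 201×194/556 = 70.133
  Brand Z, Older: 201×207/556 = 74.833
Contributions (O − E)²/E:
  (67 − 61.052)²/61.052 = 0.5795
  (90 − 76.414)²/76.414 = 2.4155
  (62 − 81.534)²/81.534 = 4.6800
  (44 − 37.914)²/37.914 = 0.9769
  (24 − 47.453)²/47.453 = 11.5913
  (68 − 50.633)²/50.633 = 5.9568
  (44 − 56.034)²/56.034 = 2.5845
  (80 − 70.133)²/70.133 = 1.3882
  (77 − 74.833)²/74.833 = 0.0628
χ² = 0.5795 + 2.4155 + 4.6800 + 0.9769 + 11.5913 + 5.9568 + 2.5845 + 1.3882 + 0.0628 = 30.24
df = (3−1)(3−1) = 4. Since 30.24 > 13.277, reject the null hypothesis of independence at α = 0.01.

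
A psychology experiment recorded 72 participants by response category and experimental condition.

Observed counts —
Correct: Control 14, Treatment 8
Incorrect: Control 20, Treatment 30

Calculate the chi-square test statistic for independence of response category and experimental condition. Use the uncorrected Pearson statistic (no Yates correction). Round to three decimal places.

Row totals: 22, 50. Column totals: 34, 38. Grand total N = 72.
Expected counts (row total × column total / N):
  Correct, Control: 22×34/72 = 10.3889
  Correct, Treatment: 22×38/72 = 11.6111
  Incorrect, Control: 50×34/72 = 23.6111
  Incorrect, Treatment: 50×38/72 = 26.3889
Contributions (O − E)²/E:
  (14 − 10.3889)²/10.3889 = 1.2552
  (8 − 11.6111)²/11.6111 = 1.1231
  (20 − 23.6111)²/23.6111 = 0.5523
  (30 − 26.3889)²/26.3889 = 0.4941
χ² = 1.2552 + 1.1231 + 0.5523 + 0.4941 = 3.425

3.425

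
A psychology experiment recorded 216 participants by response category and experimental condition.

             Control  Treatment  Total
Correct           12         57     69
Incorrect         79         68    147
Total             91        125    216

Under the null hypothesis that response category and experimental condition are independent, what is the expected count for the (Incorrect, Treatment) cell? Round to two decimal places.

Row total (Incorrect) = 147; column total (Treatment) = 125; grand total N = 216.
Expected count = (row total × column total) / N = 147 × 125 / 216 = 85.07.

85.07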